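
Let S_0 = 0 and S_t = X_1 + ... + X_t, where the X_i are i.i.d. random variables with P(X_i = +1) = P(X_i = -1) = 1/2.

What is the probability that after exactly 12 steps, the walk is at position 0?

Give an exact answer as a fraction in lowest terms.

Answer: 231/1024

Derivation:
To return to 0 after 12 steps: need exactly 6 steps of +1 and 6 of -1.
Favorable paths: C(12,6) = 924
Total paths: 2^12 = 4096
P = 924/4096 = 231/1024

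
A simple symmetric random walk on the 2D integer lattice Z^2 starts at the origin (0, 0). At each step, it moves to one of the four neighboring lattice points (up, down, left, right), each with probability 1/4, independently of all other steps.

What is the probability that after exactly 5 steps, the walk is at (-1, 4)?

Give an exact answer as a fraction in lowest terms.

Answer: 5/1024

Derivation:
Let h be the number of horizontal steps (so 5-h are vertical). To end at (-1,4) need (h-1)/2 right-steps and ((5-h)+4)/2 up-steps.
Sum over h with 1 ≤ h ≤ 1, h ≡ 1 (mod 2), 5-h ≡ 0 (mod 2):
h=1: C(5,1)·C(1,0)·C(4,4) = 5·1·1 = 5
Total favorable: 5
Total paths: 4^5 = 1024
P = 5/1024 = 5/1024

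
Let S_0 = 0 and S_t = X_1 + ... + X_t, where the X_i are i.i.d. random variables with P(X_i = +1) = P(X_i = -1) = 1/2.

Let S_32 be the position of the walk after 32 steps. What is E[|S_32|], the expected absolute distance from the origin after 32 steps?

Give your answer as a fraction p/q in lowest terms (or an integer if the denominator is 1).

S_32 takes values m ≡ 0 (mod 2) with |m| ≤ 32; P(S_32=m) = C(32,(32+m)/2)/2^32.
Total paths: 2^32 = 4294967296
Distribution: P(S=-32)=1/4294967296, P(S=-30)=32/4294967296, P(S=-28)=496/4294967296, P(S=-26)=4960/4294967296, P(S=-24)=35960/4294967296, P(S=-22)=201376/4294967296, P(S=-20)=906192/4294967296, P(S=-18)=3365856/4294967296, P(S=-16)=10518300/4294967296, P(S=-14)=28048800/4294967296, P(S=-12)=64512240/4294967296, P(S=-10)=129024480/4294967296, P(S=-8)=225792840/4294967296, P(S=-6)=347373600/4294967296, P(S=-4)=471435600/4294967296, P(S=-2)=565722720/4294967296, P(S=0)=601080390/4294967296, P(S=2)=565722720/4294967296, P(S=4)=471435600/4294967296, P(S=6)=347373600/4294967296, P(S=8)=225792840/4294967296, P(S=10)=129024480/4294967296, P(S=12)=64512240/4294967296, P(S=14)=28048800/4294967296, P(S=16)=10518300/4294967296, P(S=18)=3365856/4294967296, P(S=20)=906192/4294967296, P(S=22)=201376/4294967296, P(S=24)=35960/4294967296, P(S=26)=4960/4294967296, P(S=28)=496/4294967296, P(S=30)=32/4294967296, P(S=32)=1/4294967296
E[|S_32|] = Σ_m |m|·P(S_32=m) = 19234572480/4294967296 = 300540195/67108864

Answer: 300540195/67108864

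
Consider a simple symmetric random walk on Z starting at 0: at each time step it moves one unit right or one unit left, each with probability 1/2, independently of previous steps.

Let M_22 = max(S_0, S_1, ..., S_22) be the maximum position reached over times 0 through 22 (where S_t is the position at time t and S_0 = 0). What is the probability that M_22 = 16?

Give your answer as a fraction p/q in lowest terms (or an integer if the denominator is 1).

Answer: 385/1048576

Derivation:
Let M_22 = max(S_0,...,S_22). Use the reflection principle: for j ≥ 1, #{paths with M_22 ≥ j} = #{S_22 ≥ j} + #{S_22 ≥ j+1}.
By reflection, #{M_22 ≥ 16} = #{S_22 ≥ 16} + #{S_22 ≥ 17} = 1794 + 254 = 2048.
#{M_22 ≥ 17} = #{S_22 ≥ 17} + #{S_22 ≥ 18} = 254 + 254 = 508.
#{M_22 = 16} = 2048 - 508 = 1540.
P(M_22 = 16) = 1540/4194304 = 385/1048576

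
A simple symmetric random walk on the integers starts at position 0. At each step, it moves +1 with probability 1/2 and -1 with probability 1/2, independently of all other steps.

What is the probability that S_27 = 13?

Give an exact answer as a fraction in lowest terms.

To reach position 13 after 27 steps: need 20 steps of +1 and 7 of -1.
Favorable paths: C(27,20) = 888030
Total paths: 2^27 = 134217728
P = 888030/134217728 = 444015/67108864

Answer: 444015/67108864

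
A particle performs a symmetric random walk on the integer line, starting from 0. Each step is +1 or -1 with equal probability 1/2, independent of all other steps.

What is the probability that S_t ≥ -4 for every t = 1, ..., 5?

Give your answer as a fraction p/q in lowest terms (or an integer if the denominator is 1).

Answer: 31/32

Derivation:
Let f(t,s) = #length-t paths at position s with S_1..S_t all ≥ -4.
f(t,s) = f(t-1,s-1) + f(t-1,s+1) for s ≥ -4; f(t,s) = 0 for s < -4.
t=0: f(0,0)=1
t=1: f(1,-1)=1 f(1,1)=1
t=2: f(2,-2)=1 f(2,0)=2 f(2,2)=1
t=3: f(3,-3)=1 f(3,-1)=3 f(3,1)=3 f(3,3)=1
t=4: f(4,-4)=1 f(4,-2)=4 f(4,0)=6 f(4,2)=4 f(4,4)=1
t=5: f(5,-3)=5 f(5,-1)=10 f(5,1)=10 f(5,3)=5 f(5,5)=1
Σ_s f(5,s) = 31
P = 31/32 = 31/32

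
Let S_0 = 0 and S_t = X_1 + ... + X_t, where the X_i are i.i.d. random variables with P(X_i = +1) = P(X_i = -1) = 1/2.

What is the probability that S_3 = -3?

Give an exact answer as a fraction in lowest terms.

To reach position -3 after 3 steps: need 0 steps of +1 and 3 of -1.
Favorable paths: C(3,0) = 1
Total paths: 2^3 = 8
P = 1/8 = 1/8

Answer: 1/8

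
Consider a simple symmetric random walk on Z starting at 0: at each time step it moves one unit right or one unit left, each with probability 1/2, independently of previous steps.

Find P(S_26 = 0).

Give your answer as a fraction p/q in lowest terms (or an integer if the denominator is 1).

Answer: 1300075/8388608

Derivation:
To reach position 0 after 26 steps: need 13 steps of +1 and 13 of -1.
Favorable paths: C(26,13) = 10400600
Total paths: 2^26 = 67108864
P = 10400600/67108864 = 1300075/8388608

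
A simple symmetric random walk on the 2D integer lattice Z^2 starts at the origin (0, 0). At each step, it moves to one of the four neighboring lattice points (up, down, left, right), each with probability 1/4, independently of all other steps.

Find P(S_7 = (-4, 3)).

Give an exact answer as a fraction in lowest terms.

Let h be the number of horizontal steps (so 7-h are vertical). To end at (-4,3) need (h-4)/2 right-steps and ((7-h)+3)/2 up-steps.
Sum over h with 4 ≤ h ≤ 4, h ≡ 0 (mod 2), 7-h ≡ 1 (mod 2):
h=4: C(7,4)·C(4,0)·C(3,3) = 35·1·1 = 35
Total favorable: 35
Total paths: 4^7 = 16384
P = 35/16384 = 35/16384

Answer: 35/16384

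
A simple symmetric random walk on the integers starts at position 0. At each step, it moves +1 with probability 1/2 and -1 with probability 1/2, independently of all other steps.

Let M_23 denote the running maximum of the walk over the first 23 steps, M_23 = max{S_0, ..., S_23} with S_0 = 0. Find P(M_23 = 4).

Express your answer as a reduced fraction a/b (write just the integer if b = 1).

Let M_23 = max(S_0,...,S_23). Use the reflection principle: for j ≥ 1, #{paths with M_23 ≥ j} = #{S_23 ≥ j} + #{S_23 ≥ j+1}.
By reflection, #{M_23 ≥ 4} = #{S_23 ≥ 4} + #{S_23 ≥ 5} = 1698160 + 1698160 = 3396320.
#{M_23 ≥ 5} = #{S_23 ≥ 5} + #{S_23 ≥ 6} = 1698160 + 880970 = 2579130.
#{M_23 = 4} = 3396320 - 2579130 = 817190.
P(M_23 = 4) = 817190/8388608 = 408595/4194304

Answer: 408595/4194304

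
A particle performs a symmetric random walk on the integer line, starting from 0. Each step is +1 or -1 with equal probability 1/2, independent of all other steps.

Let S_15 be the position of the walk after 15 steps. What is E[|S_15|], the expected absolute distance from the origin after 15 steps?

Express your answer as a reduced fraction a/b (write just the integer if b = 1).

S_15 takes values m ≡ 1 (mod 2) with |m| ≤ 15; P(S_15=m) = C(15,(15+m)/2)/2^15.
Total paths: 2^15 = 32768
Distribution: P(S=-15)=1/32768, P(S=-13)=15/32768, P(S=-11)=105/32768, P(S=-9)=455/32768, P(S=-7)=1365/32768, P(S=-5)=3003/32768, P(S=-3)=5005/32768, P(S=-1)=6435/32768, P(S=1)=6435/32768, P(S=3)=5005/32768, P(S=5)=3003/32768, P(S=7)=1365/32768, P(S=9)=455/32768, P(S=11)=105/32768, P(S=13)=15/32768, P(S=15)=1/32768
E[|S_15|] = Σ_m |m|·P(S_15=m) = 102960/32768 = 6435/2048

Answer: 6435/2048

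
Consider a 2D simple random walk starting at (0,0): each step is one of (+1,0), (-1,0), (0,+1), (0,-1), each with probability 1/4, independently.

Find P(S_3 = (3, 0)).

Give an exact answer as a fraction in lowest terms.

Answer: 1/64

Derivation:
Let h be the number of horizontal steps (so 3-h are vertical). To end at (3,0) need (h+3)/2 right-steps and ((3-h)+0)/2 up-steps.
Sum over h with 3 ≤ h ≤ 3, h ≡ 1 (mod 2), 3-h ≡ 0 (mod 2):
h=3: C(3,3)·C(3,3)·C(0,0) = 1·1·1 = 1
Total favorable: 1
Total paths: 4^3 = 64
P = 1/64 = 1/64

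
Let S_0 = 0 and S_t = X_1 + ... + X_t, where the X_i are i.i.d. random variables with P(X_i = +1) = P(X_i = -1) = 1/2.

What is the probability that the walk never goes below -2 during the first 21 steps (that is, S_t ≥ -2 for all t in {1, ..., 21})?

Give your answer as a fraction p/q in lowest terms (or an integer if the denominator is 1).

Let f(t,s) = #length-t paths at position s with S_1..S_t all ≥ -2.
f(t,s) = f(t-1,s-1) + f(t-1,s+1) for s ≥ -2; f(t,s) = 0 for s < -2.
t=0: f(0,0)=1
t=1: f(1,-1)=1 f(1,1)=1
t=2: f(2,-2)=1 f(2,0)=2 f(2,2)=1
t=3: f(3,-1)=3 f(3,1)=3 f(3,3)=1
t=4: f(4,-2)=3 f(4,0)=6 f(4,2)=4 f(4,4)=1
t=5: f(5,-1)=9 f(5,1)=10 f(5,3)=5 f(5,5)=1
t=6: f(6,-2)=9 f(6,0)=19 f(6,2)=15 f(6,4)=6 f(6,6)=1
t=7: f(7,-1)=28 f(7,1)=34 f(7,3)=21 f(7,5)=7 f(7,7)=1
t=8: f(8,-2)=28 f(8,0)=62 f(8,2)=55 f(8,4)=28 f(8,6)=8 f(8,8)=1
t=9: f(9,-1)=90 f(9,1)=117 f(9,3)=83 f(9,5)=36 f(9,7)=9 f(9,9)=1
t=10: f(10,-2)=90 f(10,0)=207 f(10,2)=200 f(10,4)=119 f(10,6)=45 f(10,8)=10 f(10,10)=1
t=11: f(11,-1)=297 f(11,1)=407 f(11,3)=319 f(11,5)=164 f(11,7)=55 f(11,9)=11 f(11,11)=1
t=12: f(12,-2)=297 f(12,0)=704 f(12,2)=726 f(12,4)=483 f(12,6)=219 f(12,8)=66 f(12,10)=12 f(12,12)=1
t=13: f(13,-1)=1001 f(13,1)=1430 f(13,3)=1209 f(13,5)=702 f(13,7)=285 f(13,9)=78 f(13,11)=13 f(13,13)=1
t=14: f(14,-2)=1001 f(14,0)=2431 f(14,2)=2639 f(14,4)=1911 f(14,6)=987 f(14,8)=363 f(14,10)=91 f(14,12)=14 f(14,14)=1
t=15: f(15,-1)=3432 f(15,1)=5070 f(15,3)=4550 f(15,5)=2898 f(15,7)=1350 f(15,9)=454 f(15,11)=105 f(15,13)=15 f(15,15)=1
t=16: f(16,-2)=3432 f(16,0)=8502 f(16,2)=9620 f(16,4)=7448 f(16,6)=4248 f(16,8)=1804 f(16,10)=559 f(16,12)=120 f(16,14)=16 f(16,16)=1
t=17: f(17,-1)=11934 f(17,1)=18122 f(17,3)=17068 f(17,5)=11696 f(17,7)=6052 f(17,9)=2363 f(17,11)=679 f(17,13)=136 f(17,15)=17 f(17,17)=1
t=18: f(18,-2)=11934 f(18,0)=30056 f(18,2)=35190 f(18,4)=28764 f(18,6)=17748 f(18,8)=8415 f(18,10)=3042 f(18,12)=815 f(18,14)=153 f(18,16)=18 f(18,18)=1
t=19: f(19,-1)=41990 f(19,1)=65246 f(19,3)=63954 f(19,5)=46512 f(19,7)=26163 f(19,9)=11457 f(19,11)=3857 f(19,13)=968 f(19,15)=171 f(19,17)=19 f(19,19)=1
t=20: f(20,-2)=41990 f(20,0)=107236 f(20,2)=129200 f(20,4)=110466 f(20,6)=72675 f(20,8)=37620 f(20,10)=15314 f(20,12)=4825 f(20,14)=1139 f(20,16)=190 f(20,18)=20 f(20,20)=1
t=21: f(21,-1)=149226 f(21,1)=236436 f(21,3)=239666 f(21,5)=183141 f(21,7)=110295 f(21,9)=52934 f(21,11)=20139 f(21,13)=5964 f(21,15)=1329 f(21,17)=210 f(21,19)=21 f(21,21)=1
Σ_s f(21,s) = 999362
P = 999362/2097152 = 499681/1048576

Answer: 499681/1048576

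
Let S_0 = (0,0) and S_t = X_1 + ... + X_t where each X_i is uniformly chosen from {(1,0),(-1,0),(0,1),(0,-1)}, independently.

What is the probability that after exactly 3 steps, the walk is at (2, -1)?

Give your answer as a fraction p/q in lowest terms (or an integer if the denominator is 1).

Answer: 3/64

Derivation:
Let h be the number of horizontal steps (so 3-h are vertical). To end at (2,-1) need (h+2)/2 right-steps and ((3-h)-1)/2 up-steps.
Sum over h with 2 ≤ h ≤ 2, h ≡ 0 (mod 2), 3-h ≡ 1 (mod 2):
h=2: C(3,2)·C(2,2)·C(1,0) = 3·1·1 = 3
Total favorable: 3
Total paths: 4^3 = 64
P = 3/64 = 3/64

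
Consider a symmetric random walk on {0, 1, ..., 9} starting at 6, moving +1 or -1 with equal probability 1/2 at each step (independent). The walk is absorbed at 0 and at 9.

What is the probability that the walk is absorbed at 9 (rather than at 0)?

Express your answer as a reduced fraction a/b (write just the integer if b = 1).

Symmetric walk (p = 1/2): the harmonic-function argument gives P(hit 9 before 0 | start at 6) = a/N.
P = 6/9 = 2/3

Answer: 2/3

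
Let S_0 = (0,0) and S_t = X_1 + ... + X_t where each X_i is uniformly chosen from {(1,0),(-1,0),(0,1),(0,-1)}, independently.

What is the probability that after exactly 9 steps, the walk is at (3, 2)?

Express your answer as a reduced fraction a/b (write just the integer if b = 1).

Let h be the number of horizontal steps (so 9-h are vertical). To end at (3,2) need (h+3)/2 right-steps and ((9-h)+2)/2 up-steps.
Sum over h with 3 ≤ h ≤ 7, h ≡ 1 (mod 2), 9-h ≡ 0 (mod 2):
h=3: C(9,3)·C(3,3)·C(6,4) = 84·1·15 = 1260
h=5: C(9,5)·C(5,4)·C(4,3) = 126·5·4 = 2520
h=7: C(9,7)·C(7,5)·C(2,2) = 36·21·1 = 756
Total favorable: 4536
Total paths: 4^9 = 262144
P = 4536/262144 = 567/32768

Answer: 567/32768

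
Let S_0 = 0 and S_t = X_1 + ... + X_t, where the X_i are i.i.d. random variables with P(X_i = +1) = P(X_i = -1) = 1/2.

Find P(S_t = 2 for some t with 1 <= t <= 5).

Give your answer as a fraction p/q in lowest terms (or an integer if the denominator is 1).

Answer: 3/8

Derivation:
Count via complement. Let g(t,s) = #length-t paths at position s with S_1..S_t all ≠ 2.
g(t,s) = g(t-1,s-1) + g(t-1,s+1) for s ≠ 2; g(t,2) = 0.
t=0: g(0,0)=1
t=1: g(1,-1)=1 g(1,1)=1
t=2: g(2,-2)=1 g(2,0)=2
t=3: g(3,-3)=1 g(3,-1)=3 g(3,1)=2
t=4: g(4,-4)=1 g(4,-2)=4 g(4,0)=5
t=5: g(5,-5)=1 g(5,-3)=5 g(5,-1)=9 g(5,1)=5
Paths never hitting 2: Σ_s g(5,s) = 20
Paths hitting 2: 2^5 - 20 = 12
P = 12/32 = 3/8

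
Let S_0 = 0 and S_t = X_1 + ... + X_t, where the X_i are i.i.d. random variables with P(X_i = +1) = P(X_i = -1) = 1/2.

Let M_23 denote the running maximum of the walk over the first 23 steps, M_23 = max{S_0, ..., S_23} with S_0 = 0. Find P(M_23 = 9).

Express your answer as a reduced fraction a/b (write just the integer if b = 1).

Answer: 245157/8388608

Derivation:
Let M_23 = max(S_0,...,S_23). Use the reflection principle: for j ≥ 1, #{paths with M_23 ≥ j} = #{S_23 ≥ j} + #{S_23 ≥ j+1}.
By reflection, #{M_23 ≥ 9} = #{S_23 ≥ 9} + #{S_23 ≥ 10} = 390656 + 145499 = 536155.
#{M_23 ≥ 10} = #{S_23 ≥ 10} + #{S_23 ≥ 11} = 145499 + 145499 = 290998.
#{M_23 = 9} = 536155 - 290998 = 245157.
P(M_23 = 9) = 245157/8388608 = 245157/8388608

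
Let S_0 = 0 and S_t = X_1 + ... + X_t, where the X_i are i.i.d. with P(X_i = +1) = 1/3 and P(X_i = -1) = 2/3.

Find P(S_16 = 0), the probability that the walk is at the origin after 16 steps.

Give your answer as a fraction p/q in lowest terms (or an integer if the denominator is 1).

Answer: 366080/4782969

Derivation:
To be at 0 after 16 steps: need exactly 8 steps of +1 and 8 of -1.
Number of such sequences: C(16,8) = 12870
Each has probability (1/3)^8 · (2/3)^8 = 256/43046721
P = 12870 · 256/43046721 = 366080/4782969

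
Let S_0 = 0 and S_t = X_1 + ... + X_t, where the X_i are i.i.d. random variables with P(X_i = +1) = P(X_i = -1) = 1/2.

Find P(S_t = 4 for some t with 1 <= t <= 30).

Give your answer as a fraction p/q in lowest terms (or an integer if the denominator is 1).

Answer: 15875597/33554432

Derivation:
Count via complement. Let g(t,s) = #length-t paths at position s with S_1..S_t all ≠ 4.
g(t,s) = g(t-1,s-1) + g(t-1,s+1) for s ≠ 4; g(t,4) = 0.
t=0: g(0,0)=1
t=1: g(1,-1)=1 g(1,1)=1
t=2: g(2,-2)=1 g(2,0)=2 g(2,2)=1
t=3: g(3,-3)=1 g(3,-1)=3 g(3,1)=3 g(3,3)=1
t=4: g(4,-4)=1 g(4,-2)=4 g(4,0)=6 g(4,2)=4
t=5: g(5,-5)=1 g(5,-3)=5 g(5,-1)=10 g(5,1)=10 g(5,3)=4
t=6: g(6,-6)=1 g(6,-4)=6 g(6,-2)=15 g(6,0)=20 g(6,2)=14
t=7: g(7,-7)=1 g(7,-5)=7 g(7,-3)=21 g(7,-1)=35 g(7,1)=34 g(7,3)=14
t=8: g(8,-8)=1 g(8,-6)=8 g(8,-4)=28 g(8,-2)=56 g(8,0)=69 g(8,2)=48
t=9: g(9,-9)=1 g(9,-7)=9 g(9,-5)=36 g(9,-3)=84 g(9,-1)=125 g(9,1)=117 g(9,3)=48
t=10: g(10,-10)=1 g(10,-8)=10 g(10,-6)=45 g(10,-4)=120 g(10,-2)=209 g(10,0)=242 g(10,2)=165
t=11: g(11,-11)=1 g(11,-9)=11 g(11,-7)=55 g(11,-5)=165 g(11,-3)=329 g(11,-1)=451 g(11,1)=407 g(11,3)=165
t=12: g(12,-12)=1 g(12,-10)=12 g(12,-8)=66 g(12,-6)=220 g(12,-4)=494 g(12,-2)=780 g(12,0)=858 g(12,2)=572
t=13: g(13,-13)=1 g(13,-11)=13 g(13,-9)=78 g(13,-7)=286 g(13,-5)=714 g(13,-3)=1274 g(13,-1)=1638 g(13,1)=1430 g(13,3)=572
t=14: g(14,-14)=1 g(14,-12)=14 g(14,-10)=91 g(14,-8)=364 g(14,-6)=1000 g(14,-4)=1988 g(14,-2)=2912 g(14,0)=3068 g(14,2)=2002
t=15: g(15,-15)=1 g(15,-13)=15 g(15,-11)=105 g(15,-9)=455 g(15,-7)=1364 g(15,-5)=2988 g(15,-3)=4900 g(15,-1)=5980 g(15,1)=5070 g(15,3)=2002
t=16: g(16,-16)=1 g(16,-14)=16 g(16,-12)=120 g(16,-10)=560 g(16,-8)=1819 g(16,-6)=4352 g(16,-4)=7888 g(16,-2)=10880 g(16,0)=11050 g(16,2)=7072
t=17: g(17,-17)=1 g(17,-15)=17 g(17,-13)=136 g(17,-11)=680 g(17,-9)=2379 g(17,-7)=6171 g(17,-5)=12240 g(17,-3)=18768 g(17,-1)=21930 g(17,1)=18122 g(17,3)=7072
t=18: g(18,-18)=1 g(18,-16)=18 g(18,-14)=153 g(18,-12)=816 g(18,-10)=3059 g(18,-8)=8550 g(18,-6)=18411 g(18,-4)=31008 g(18,-2)=40698 g(18,0)=40052 g(18,2)=25194
t=19: g(19,-19)=1 g(19,-17)=19 g(19,-15)=171 g(19,-13)=969 g(19,-11)=3875 g(19,-9)=11609 g(19,-7)=26961 g(19,-5)=49419 g(19,-3)=71706 g(19,-1)=80750 g(19,1)=65246 g(19,3)=25194
t=20: g(20,-20)=1 g(20,-18)=20 g(20,-16)=190 g(20,-14)=1140 g(20,-12)=4844 g(20,-10)=15484 g(20,-8)=38570 g(20,-6)=76380 g(20,-4)=121125 g(20,-2)=152456 g(20,0)=145996 g(20,2)=90440
t=21: g(21,-21)=1 g(21,-19)=21 g(21,-17)=210 g(21,-15)=1330 g(21,-13)=5984 g(21,-11)=20328 g(21,-9)=54054 g(21,-7)=114950 g(21,-5)=197505 g(21,-3)=273581 g(21,-1)=298452 g(21,1)=236436 g(21,3)=90440
t=22: g(22,-22)=1 g(22,-20)=22 g(22,-18)=231 g(22,-16)=1540 g(22,-14)=7314 g(22,-12)=26312 g(22,-10)=74382 g(22,-8)=169004 g(22,-6)=312455 g(22,-4)=471086 g(22,-2)=572033 g(22,0)=534888 g(22,2)=326876
t=23: g(23,-23)=1 g(23,-21)=23 g(23,-19)=253 g(23,-17)=1771 g(23,-15)=8854 g(23,-13)=33626 g(23,-11)=100694 g(23,-9)=243386 g(23,-7)=481459 g(23,-5)=783541 g(23,-3)=1043119 g(23,-1)=1106921 g(23,1)=861764 g(23,3)=326876
t=24: g(24,-24)=1 g(24,-22)=24 g(24,-20)=276 g(24,-18)=2024 g(24,-16)=10625 g(24,-14)=42480 g(24,-12)=134320 g(24,-10)=344080 g(24,-8)=724845 g(24,-6)=1265000 g(24,-4)=1826660 g(24,-2)=2150040 g(24,0)=1968685 g(24,2)=1188640
t=25: g(25,-25)=1 g(25,-23)=25 g(25,-21)=300 g(25,-19)=2300 g(25,-17)=12649 g(25,-15)=53105 g(25,-13)=176800 g(25,-11)=478400 g(25,-9)=1068925 g(25,-7)=1989845 g(25,-5)=3091660 g(25,-3)=3976700 g(25,-1)=4118725 g(25,1)=3157325 g(25,3)=1188640
t=26: g(26,-26)=1 g(26,-24)=26 g(26,-22)=325 g(26,-20)=2600 g(26,-18)=14949 g(26,-16)=65754 g(26,-14)=229905 g(26,-12)=655200 g(26,-10)=1547325 g(26,-8)=3058770 g(26,-6)=5081505 g(26,-4)=7068360 g(26,-2)=8095425 g(26,0)=7276050 g(26,2)=4345965
t=27: g(27,-27)=1 g(27,-25)=27 g(27,-23)=351 g(27,-21)=2925 g(27,-19)=17549 g(27,-17)=80703 g(27,-15)=295659 g(27,-13)=885105 g(27,-11)=2202525 g(27,-9)=4606095 g(27,-7)=8140275 g(27,-5)=12149865 g(27,-3)=15163785 g(27,-1)=15371475 g(27,1)=11622015 g(27,3)=4345965
t=28: g(28,-28)=1 g(28,-26)=28 g(28,-24)=378 g(28,-22)=3276 g(28,-20)=20474 g(28,-18)=98252 g(28,-16)=376362 g(28,-14)=1180764 g(28,-12)=3087630 g(28,-10)=6808620 g(28,-8)=12746370 g(28,-6)=20290140 g(28,-4)=27313650 g(28,-2)=30535260 g(28,0)=26993490 g(28,2)=15967980
t=29: g(29,-29)=1 g(29,-27)=29 g(29,-25)=406 g(29,-23)=3654 g(29,-21)=23750 g(29,-19)=118726 g(29,-17)=474614 g(29,-15)=1557126 g(29,-13)=4268394 g(29,-11)=9896250 g(29,-9)=19554990 g(29,-7)=33036510 g(29,-5)=47603790 g(29,-3)=57848910 g(29,-1)=57528750 g(29,1)=42961470 g(29,3)=15967980
t=30: g(30,-30)=1 g(30,-28)=30 g(30,-26)=435 g(30,-24)=4060 g(30,-22)=27404 g(30,-20)=142476 g(30,-18)=593340 g(30,-16)=2031740 g(30,-14)=5825520 g(30,-12)=14164644 g(30,-10)=29451240 g(30,-8)=52591500 g(30,-6)=80640300 g(30,-4)=105452700 g(30,-2)=115377660 g(30,0)=100490220 g(30,2)=58929450
Paths never hitting 4: Σ_s g(30,s) = 565722720
Paths hitting 4: 2^30 - 565722720 = 508019104
P = 508019104/1073741824 = 15875597/33554432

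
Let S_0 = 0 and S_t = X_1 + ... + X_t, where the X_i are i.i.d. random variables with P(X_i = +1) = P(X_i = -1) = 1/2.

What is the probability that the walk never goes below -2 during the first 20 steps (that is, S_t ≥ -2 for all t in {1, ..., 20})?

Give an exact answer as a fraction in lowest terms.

Let f(t,s) = #length-t paths at position s with S_1..S_t all ≥ -2.
f(t,s) = f(t-1,s-1) + f(t-1,s+1) for s ≥ -2; f(t,s) = 0 for s < -2.
t=0: f(0,0)=1
t=1: f(1,-1)=1 f(1,1)=1
t=2: f(2,-2)=1 f(2,0)=2 f(2,2)=1
t=3: f(3,-1)=3 f(3,1)=3 f(3,3)=1
t=4: f(4,-2)=3 f(4,0)=6 f(4,2)=4 f(4,4)=1
t=5: f(5,-1)=9 f(5,1)=10 f(5,3)=5 f(5,5)=1
t=6: f(6,-2)=9 f(6,0)=19 f(6,2)=15 f(6,4)=6 f(6,6)=1
t=7: f(7,-1)=28 f(7,1)=34 f(7,3)=21 f(7,5)=7 f(7,7)=1
t=8: f(8,-2)=28 f(8,0)=62 f(8,2)=55 f(8,4)=28 f(8,6)=8 f(8,8)=1
t=9: f(9,-1)=90 f(9,1)=117 f(9,3)=83 f(9,5)=36 f(9,7)=9 f(9,9)=1
t=10: f(10,-2)=90 f(10,0)=207 f(10,2)=200 f(10,4)=119 f(10,6)=45 f(10,8)=10 f(10,10)=1
t=11: f(11,-1)=297 f(11,1)=407 f(11,3)=319 f(11,5)=164 f(11,7)=55 f(11,9)=11 f(11,11)=1
t=12: f(12,-2)=297 f(12,0)=704 f(12,2)=726 f(12,4)=483 f(12,6)=219 f(12,8)=66 f(12,10)=12 f(12,12)=1
t=13: f(13,-1)=1001 f(13,1)=1430 f(13,3)=1209 f(13,5)=702 f(13,7)=285 f(13,9)=78 f(13,11)=13 f(13,13)=1
t=14: f(14,-2)=1001 f(14,0)=2431 f(14,2)=2639 f(14,4)=1911 f(14,6)=987 f(14,8)=363 f(14,10)=91 f(14,12)=14 f(14,14)=1
t=15: f(15,-1)=3432 f(15,1)=5070 f(15,3)=4550 f(15,5)=2898 f(15,7)=1350 f(15,9)=454 f(15,11)=105 f(15,13)=15 f(15,15)=1
t=16: f(16,-2)=3432 f(16,0)=8502 f(16,2)=9620 f(16,4)=7448 f(16,6)=4248 f(16,8)=1804 f(16,10)=559 f(16,12)=120 f(16,14)=16 f(16,16)=1
t=17: f(17,-1)=11934 f(17,1)=18122 f(17,3)=17068 f(17,5)=11696 f(17,7)=6052 f(17,9)=2363 f(17,11)=679 f(17,13)=136 f(17,15)=17 f(17,17)=1
t=18: f(18,-2)=11934 f(18,0)=30056 f(18,2)=35190 f(18,4)=28764 f(18,6)=17748 f(18,8)=8415 f(18,10)=3042 f(18,12)=815 f(18,14)=153 f(18,16)=18 f(18,18)=1
t=19: f(19,-1)=41990 f(19,1)=65246 f(19,3)=63954 f(19,5)=46512 f(19,7)=26163 f(19,9)=11457 f(19,11)=3857 f(19,13)=968 f(19,15)=171 f(19,17)=19 f(19,19)=1
t=20: f(20,-2)=41990 f(20,0)=107236 f(20,2)=129200 f(20,4)=110466 f(20,6)=72675 f(20,8)=37620 f(20,10)=15314 f(20,12)=4825 f(20,14)=1139 f(20,16)=190 f(20,18)=20 f(20,20)=1
Σ_s f(20,s) = 520676
P = 520676/1048576 = 130169/262144

Answer: 130169/262144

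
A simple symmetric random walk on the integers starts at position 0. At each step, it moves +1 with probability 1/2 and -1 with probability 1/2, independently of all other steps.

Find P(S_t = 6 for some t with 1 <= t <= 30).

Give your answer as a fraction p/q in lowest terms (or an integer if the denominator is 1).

Answer: 301766029/1073741824

Derivation:
Count via complement. Let g(t,s) = #length-t paths at position s with S_1..S_t all ≠ 6.
g(t,s) = g(t-1,s-1) + g(t-1,s+1) for s ≠ 6; g(t,6) = 0.
t=0: g(0,0)=1
t=1: g(1,-1)=1 g(1,1)=1
t=2: g(2,-2)=1 g(2,0)=2 g(2,2)=1
t=3: g(3,-3)=1 g(3,-1)=3 g(3,1)=3 g(3,3)=1
t=4: g(4,-4)=1 g(4,-2)=4 g(4,0)=6 g(4,2)=4 g(4,4)=1
t=5: g(5,-5)=1 g(5,-3)=5 g(5,-1)=10 g(5,1)=10 g(5,3)=5 g(5,5)=1
t=6: g(6,-6)=1 g(6,-4)=6 g(6,-2)=15 g(6,0)=20 g(6,2)=15 g(6,4)=6
t=7: g(7,-7)=1 g(7,-5)=7 g(7,-3)=21 g(7,-1)=35 g(7,1)=35 g(7,3)=21 g(7,5)=6
t=8: g(8,-8)=1 g(8,-6)=8 g(8,-4)=28 g(8,-2)=56 g(8,0)=70 g(8,2)=56 g(8,4)=27
t=9: g(9,-9)=1 g(9,-7)=9 g(9,-5)=36 g(9,-3)=84 g(9,-1)=126 g(9,1)=126 g(9,3)=83 g(9,5)=27
t=10: g(10,-10)=1 g(10,-8)=10 g(10,-6)=45 g(10,-4)=120 g(10,-2)=210 g(10,0)=252 g(10,2)=209 g(10,4)=110
t=11: g(11,-11)=1 g(11,-9)=11 g(11,-7)=55 g(11,-5)=165 g(11,-3)=330 g(11,-1)=462 g(11,1)=461 g(11,3)=319 g(11,5)=110
t=12: g(12,-12)=1 g(12,-10)=12 g(12,-8)=66 g(12,-6)=220 g(12,-4)=495 g(12,-2)=792 g(12,0)=923 g(12,2)=780 g(12,4)=429
t=13: g(13,-13)=1 g(13,-11)=13 g(13,-9)=78 g(13,-7)=286 g(13,-5)=715 g(13,-3)=1287 g(13,-1)=1715 g(13,1)=1703 g(13,3)=1209 g(13,5)=429
t=14: g(14,-14)=1 g(14,-12)=14 g(14,-10)=91 g(14,-8)=364 g(14,-6)=1001 g(14,-4)=2002 g(14,-2)=3002 g(14,0)=3418 g(14,2)=2912 g(14,4)=1638
t=15: g(15,-15)=1 g(15,-13)=15 g(15,-11)=105 g(15,-9)=455 g(15,-7)=1365 g(15,-5)=3003 g(15,-3)=5004 g(15,-1)=6420 g(15,1)=6330 g(15,3)=4550 g(15,5)=1638
t=16: g(16,-16)=1 g(16,-14)=16 g(16,-12)=120 g(16,-10)=560 g(16,-8)=1820 g(16,-6)=4368 g(16,-4)=8007 g(16,-2)=11424 g(16,0)=12750 g(16,2)=10880 g(16,4)=6188
t=17: g(17,-17)=1 g(17,-15)=17 g(17,-13)=136 g(17,-11)=680 g(17,-9)=2380 g(17,-7)=6188 g(17,-5)=12375 g(17,-3)=19431 g(17,-1)=24174 g(17,1)=23630 g(17,3)=17068 g(17,5)=6188
t=18: g(18,-18)=1 g(18,-16)=18 g(18,-14)=153 g(18,-12)=816 g(18,-10)=3060 g(18,-8)=8568 g(18,-6)=18563 g(18,-4)=31806 g(18,-2)=43605 g(18,0)=47804 g(18,2)=40698 g(18,4)=23256
t=19: g(19,-19)=1 g(19,-17)=19 g(19,-15)=171 g(19,-13)=969 g(19,-11)=3876 g(19,-9)=11628 g(19,-7)=27131 g(19,-5)=50369 g(19,-3)=75411 g(19,-1)=91409 g(19,1)=88502 g(19,3)=63954 g(19,5)=23256
t=20: g(20,-20)=1 g(20,-18)=20 g(20,-16)=190 g(20,-14)=1140 g(20,-12)=4845 g(20,-10)=15504 g(20,-8)=38759 g(20,-6)=77500 g(20,-4)=125780 g(20,-2)=166820 g(20,0)=179911 g(20,2)=152456 g(20,4)=87210
t=21: g(21,-21)=1 g(21,-19)=21 g(21,-17)=210 g(21,-15)=1330 g(21,-13)=5985 g(21,-11)=20349 g(21,-9)=54263 g(21,-7)=116259 g(21,-5)=203280 g(21,-3)=292600 g(21,-1)=346731 g(21,1)=332367 g(21,3)=239666 g(21,5)=87210
t=22: g(22,-22)=1 g(22,-20)=22 g(22,-18)=231 g(22,-16)=1540 g(22,-14)=7315 g(22,-12)=26334 g(22,-10)=74612 g(22,-8)=170522 g(22,-6)=319539 g(22,-4)=495880 g(22,-2)=639331 g(22,0)=679098 g(22,2)=572033 g(22,4)=326876
t=23: g(23,-23)=1 g(23,-21)=23 g(23,-19)=253 g(23,-17)=1771 g(23,-15)=8855 g(23,-13)=33649 g(23,-11)=100946 g(23,-9)=245134 g(23,-7)=490061 g(23,-5)=815419 g(23,-3)=1135211 g(23,-1)=1318429 g(23,1)=1251131 g(23,3)=898909 g(23,5)=326876
t=24: g(24,-24)=1 g(24,-22)=24 g(24,-20)=276 g(24,-18)=2024 g(24,-16)=10626 g(24,-14)=42504 g(24,-12)=134595 g(24,-10)=346080 g(24,-8)=735195 g(24,-6)=1305480 g(24,-4)=1950630 g(24,-2)=2453640 g(24,0)=2569560 g(24,2)=2150040 g(24,4)=1225785
t=25: g(25,-25)=1 g(25,-23)=25 g(25,-21)=300 g(25,-19)=2300 g(25,-17)=12650 g(25,-15)=53130 g(25,-13)=177099 g(25,-11)=480675 g(25,-9)=1081275 g(25,-7)=2040675 g(25,-5)=3256110 g(25,-3)=4404270 g(25,-1)=5023200 g(25,1)=4719600 g(25,3)=3375825 g(25,5)=1225785
t=26: g(26,-26)=1 g(26,-24)=26 g(26,-22)=325 g(26,-20)=2600 g(26,-18)=14950 g(26,-16)=65780 g(26,-14)=230229 g(26,-12)=657774 g(26,-10)=1561950 g(26,-8)=3121950 g(26,-6)=5296785 g(26,-4)=7660380 g(26,-2)=9427470 g(26,0)=9742800 g(26,2)=8095425 g(26,4)=4601610
t=27: g(27,-27)=1 g(27,-25)=27 g(27,-23)=351 g(27,-21)=2925 g(27,-19)=17550 g(27,-17)=80730 g(27,-15)=296009 g(27,-13)=888003 g(27,-11)=2219724 g(27,-9)=4683900 g(27,-7)=8418735 g(27,-5)=12957165 g(27,-3)=17087850 g(27,-1)=19170270 g(27,1)=17838225 g(27,3)=12697035 g(27,5)=4601610
t=28: g(28,-28)=1 g(28,-26)=28 g(28,-24)=378 g(28,-22)=3276 g(28,-20)=20475 g(28,-18)=98280 g(28,-16)=376739 g(28,-14)=1184012 g(28,-12)=3107727 g(28,-10)=6903624 g(28,-8)=13102635 g(28,-6)=21375900 g(28,-4)=30045015 g(28,-2)=36258120 g(28,0)=37008495 g(28,2)=30535260 g(28,4)=17298645
t=29: g(29,-29)=1 g(29,-27)=29 g(29,-25)=406 g(29,-23)=3654 g(29,-21)=23751 g(29,-19)=118755 g(29,-17)=475019 g(29,-15)=1560751 g(29,-13)=4291739 g(29,-11)=10011351 g(29,-9)=20006259 g(29,-7)=34478535 g(29,-5)=51420915 g(29,-3)=66303135 g(29,-1)=73266615 g(29,1)=67543755 g(29,3)=47833905 g(29,5)=17298645
t=30: g(30,-30)=1 g(30,-28)=30 g(30,-26)=435 g(30,-24)=4060 g(30,-22)=27405 g(30,-20)=142506 g(30,-18)=593774 g(30,-16)=2035770 g(30,-14)=5852490 g(30,-12)=14303090 g(30,-10)=30017610 g(30,-8)=54484794 g(30,-6)=85899450 g(30,-4)=117724050 g(30,-2)=139569750 g(30,0)=140810370 g(30,2)=115377660 g(30,4)=65132550
Paths never hitting 6: Σ_s g(30,s) = 771975795
Paths hitting 6: 2^30 - 771975795 = 301766029
P = 301766029/1073741824 = 301766029/1073741824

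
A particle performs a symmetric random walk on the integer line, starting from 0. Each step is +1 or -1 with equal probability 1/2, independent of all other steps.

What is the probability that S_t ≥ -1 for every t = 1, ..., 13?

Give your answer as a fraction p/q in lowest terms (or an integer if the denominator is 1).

Let f(t,s) = #length-t paths at position s with S_1..S_t all ≥ -1.
f(t,s) = f(t-1,s-1) + f(t-1,s+1) for s ≥ -1; f(t,s) = 0 for s < -1.
t=0: f(0,0)=1
t=1: f(1,-1)=1 f(1,1)=1
t=2: f(2,0)=2 f(2,2)=1
t=3: f(3,-1)=2 f(3,1)=3 f(3,3)=1
t=4: f(4,0)=5 f(4,2)=4 f(4,4)=1
t=5: f(5,-1)=5 f(5,1)=9 f(5,3)=5 f(5,5)=1
t=6: f(6,0)=14 f(6,2)=14 f(6,4)=6 f(6,6)=1
t=7: f(7,-1)=14 f(7,1)=28 f(7,3)=20 f(7,5)=7 f(7,7)=1
t=8: f(8,0)=42 f(8,2)=48 f(8,4)=27 f(8,6)=8 f(8,8)=1
t=9: f(9,-1)=42 f(9,1)=90 f(9,3)=75 f(9,5)=35 f(9,7)=9 f(9,9)=1
t=10: f(10,0)=132 f(10,2)=165 f(10,4)=110 f(10,6)=44 f(10,8)=10 f(10,10)=1
t=11: f(11,-1)=132 f(11,1)=297 f(11,3)=275 f(11,5)=154 f(11,7)=54 f(11,9)=11 f(11,11)=1
t=12: f(12,0)=429 f(12,2)=572 f(12,4)=429 f(12,6)=208 f(12,8)=65 f(12,10)=12 f(12,12)=1
t=13: f(13,-1)=429 f(13,1)=1001 f(13,3)=1001 f(13,5)=637 f(13,7)=273 f(13,9)=77 f(13,11)=13 f(13,13)=1
Σ_s f(13,s) = 3432
P = 3432/8192 = 429/1024

Answer: 429/1024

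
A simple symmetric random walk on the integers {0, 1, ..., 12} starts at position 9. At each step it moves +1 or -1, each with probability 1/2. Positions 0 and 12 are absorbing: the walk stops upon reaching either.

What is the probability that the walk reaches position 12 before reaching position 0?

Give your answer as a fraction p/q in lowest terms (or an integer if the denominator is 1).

Answer: 3/4

Derivation:
Symmetric walk (p = 1/2): the harmonic-function argument gives P(hit 12 before 0 | start at 9) = a/N.
P = 9/12 = 3/4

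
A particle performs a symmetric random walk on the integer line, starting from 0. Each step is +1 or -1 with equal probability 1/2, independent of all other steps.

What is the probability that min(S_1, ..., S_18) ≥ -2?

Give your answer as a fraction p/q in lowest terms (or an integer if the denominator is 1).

Answer: 17017/32768

Derivation:
Let f(t,s) = #length-t paths at position s with S_1..S_t all ≥ -2.
f(t,s) = f(t-1,s-1) + f(t-1,s+1) for s ≥ -2; f(t,s) = 0 for s < -2.
t=0: f(0,0)=1
t=1: f(1,-1)=1 f(1,1)=1
t=2: f(2,-2)=1 f(2,0)=2 f(2,2)=1
t=3: f(3,-1)=3 f(3,1)=3 f(3,3)=1
t=4: f(4,-2)=3 f(4,0)=6 f(4,2)=4 f(4,4)=1
t=5: f(5,-1)=9 f(5,1)=10 f(5,3)=5 f(5,5)=1
t=6: f(6,-2)=9 f(6,0)=19 f(6,2)=15 f(6,4)=6 f(6,6)=1
t=7: f(7,-1)=28 f(7,1)=34 f(7,3)=21 f(7,5)=7 f(7,7)=1
t=8: f(8,-2)=28 f(8,0)=62 f(8,2)=55 f(8,4)=28 f(8,6)=8 f(8,8)=1
t=9: f(9,-1)=90 f(9,1)=117 f(9,3)=83 f(9,5)=36 f(9,7)=9 f(9,9)=1
t=10: f(10,-2)=90 f(10,0)=207 f(10,2)=200 f(10,4)=119 f(10,6)=45 f(10,8)=10 f(10,10)=1
t=11: f(11,-1)=297 f(11,1)=407 f(11,3)=319 f(11,5)=164 f(11,7)=55 f(11,9)=11 f(11,11)=1
t=12: f(12,-2)=297 f(12,0)=704 f(12,2)=726 f(12,4)=483 f(12,6)=219 f(12,8)=66 f(12,10)=12 f(12,12)=1
t=13: f(13,-1)=1001 f(13,1)=1430 f(13,3)=1209 f(13,5)=702 f(13,7)=285 f(13,9)=78 f(13,11)=13 f(13,13)=1
t=14: f(14,-2)=1001 f(14,0)=2431 f(14,2)=2639 f(14,4)=1911 f(14,6)=987 f(14,8)=363 f(14,10)=91 f(14,12)=14 f(14,14)=1
t=15: f(15,-1)=3432 f(15,1)=5070 f(15,3)=4550 f(15,5)=2898 f(15,7)=1350 f(15,9)=454 f(15,11)=105 f(15,13)=15 f(15,15)=1
t=16: f(16,-2)=3432 f(16,0)=8502 f(16,2)=9620 f(16,4)=7448 f(16,6)=4248 f(16,8)=1804 f(16,10)=559 f(16,12)=120 f(16,14)=16 f(16,16)=1
t=17: f(17,-1)=11934 f(17,1)=18122 f(17,3)=17068 f(17,5)=11696 f(17,7)=6052 f(17,9)=2363 f(17,11)=679 f(17,13)=136 f(17,15)=17 f(17,17)=1
t=18: f(18,-2)=11934 f(18,0)=30056 f(18,2)=35190 f(18,4)=28764 f(18,6)=17748 f(18,8)=8415 f(18,10)=3042 f(18,12)=815 f(18,14)=153 f(18,16)=18 f(18,18)=1
Σ_s f(18,s) = 136136
P = 136136/262144 = 17017/32768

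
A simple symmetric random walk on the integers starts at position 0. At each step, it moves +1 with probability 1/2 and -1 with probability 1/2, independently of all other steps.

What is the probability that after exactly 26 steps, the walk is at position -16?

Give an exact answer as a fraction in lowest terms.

Answer: 16445/16777216

Derivation:
To reach position -16 after 26 steps: need 5 steps of +1 and 21 of -1.
Favorable paths: C(26,5) = 65780
Total paths: 2^26 = 67108864
P = 65780/67108864 = 16445/16777216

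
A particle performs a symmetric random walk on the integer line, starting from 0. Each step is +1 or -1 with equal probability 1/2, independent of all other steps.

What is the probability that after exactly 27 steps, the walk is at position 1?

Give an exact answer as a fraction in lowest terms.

Answer: 5014575/33554432

Derivation:
To reach position 1 after 27 steps: need 14 steps of +1 and 13 of -1.
Favorable paths: C(27,14) = 20058300
Total paths: 2^27 = 134217728
P = 20058300/134217728 = 5014575/33554432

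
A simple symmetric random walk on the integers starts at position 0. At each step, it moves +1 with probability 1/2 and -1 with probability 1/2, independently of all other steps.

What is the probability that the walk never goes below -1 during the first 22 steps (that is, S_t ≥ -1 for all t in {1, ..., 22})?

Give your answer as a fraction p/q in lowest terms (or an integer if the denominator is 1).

Let f(t,s) = #length-t paths at position s with S_1..S_t all ≥ -1.
f(t,s) = f(t-1,s-1) + f(t-1,s+1) for s ≥ -1; f(t,s) = 0 for s < -1.
t=0: f(0,0)=1
t=1: f(1,-1)=1 f(1,1)=1
t=2: f(2,0)=2 f(2,2)=1
t=3: f(3,-1)=2 f(3,1)=3 f(3,3)=1
t=4: f(4,0)=5 f(4,2)=4 f(4,4)=1
t=5: f(5,-1)=5 f(5,1)=9 f(5,3)=5 f(5,5)=1
t=6: f(6,0)=14 f(6,2)=14 f(6,4)=6 f(6,6)=1
t=7: f(7,-1)=14 f(7,1)=28 f(7,3)=20 f(7,5)=7 f(7,7)=1
t=8: f(8,0)=42 f(8,2)=48 f(8,4)=27 f(8,6)=8 f(8,8)=1
t=9: f(9,-1)=42 f(9,1)=90 f(9,3)=75 f(9,5)=35 f(9,7)=9 f(9,9)=1
t=10: f(10,0)=132 f(10,2)=165 f(10,4)=110 f(10,6)=44 f(10,8)=10 f(10,10)=1
t=11: f(11,-1)=132 f(11,1)=297 f(11,3)=275 f(11,5)=154 f(11,7)=54 f(11,9)=11 f(11,11)=1
t=12: f(12,0)=429 f(12,2)=572 f(12,4)=429 f(12,6)=208 f(12,8)=65 f(12,10)=12 f(12,12)=1
t=13: f(13,-1)=429 f(13,1)=1001 f(13,3)=1001 f(13,5)=637 f(13,7)=273 f(13,9)=77 f(13,11)=13 f(13,13)=1
t=14: f(14,0)=1430 f(14,2)=2002 f(14,4)=1638 f(14,6)=910 f(14,8)=350 f(14,10)=90 f(14,12)=14 f(14,14)=1
t=15: f(15,-1)=1430 f(15,1)=3432 f(15,3)=3640 f(15,5)=2548 f(15,7)=1260 f(15,9)=440 f(15,11)=104 f(15,13)=15 f(15,15)=1
t=16: f(16,0)=4862 f(16,2)=7072 f(16,4)=6188 f(16,6)=3808 f(16,8)=1700 f(16,10)=544 f(16,12)=119 f(16,14)=16 f(16,16)=1
t=17: f(17,-1)=4862 f(17,1)=11934 f(17,3)=13260 f(17,5)=9996 f(17,7)=5508 f(17,9)=2244 f(17,11)=663 f(17,13)=135 f(17,15)=17 f(17,17)=1
t=18: f(18,0)=16796 f(18,2)=25194 f(18,4)=23256 f(18,6)=15504 f(18,8)=7752 f(18,10)=2907 f(18,12)=798 f(18,14)=152 f(18,16)=18 f(18,18)=1
t=19: f(19,-1)=16796 f(19,1)=41990 f(19,3)=48450 f(19,5)=38760 f(19,7)=23256 f(19,9)=10659 f(19,11)=3705 f(19,13)=950 f(19,15)=170 f(19,17)=19 f(19,19)=1
t=20: f(20,0)=58786 f(20,2)=90440 f(20,4)=87210 f(20,6)=62016 f(20,8)=33915 f(20,10)=14364 f(20,12)=4655 f(20,14)=1120 f(20,16)=189 f(20,18)=20 f(20,20)=1
t=21: f(21,-1)=58786 f(21,1)=149226 f(21,3)=177650 f(21,5)=149226 f(21,7)=95931 f(21,9)=48279 f(21,11)=19019 f(21,13)=5775 f(21,15)=1309 f(21,17)=209 f(21,19)=21 f(21,21)=1
t=22: f(22,0)=208012 f(22,2)=326876 f(22,4)=326876 f(22,6)=245157 f(22,8)=144210 f(22,10)=67298 f(22,12)=24794 f(22,14)=7084 f(22,16)=1518 f(22,18)=230 f(22,20)=22 f(22,22)=1
Σ_s f(22,s) = 1352078
P = 1352078/4194304 = 676039/2097152

Answer: 676039/2097152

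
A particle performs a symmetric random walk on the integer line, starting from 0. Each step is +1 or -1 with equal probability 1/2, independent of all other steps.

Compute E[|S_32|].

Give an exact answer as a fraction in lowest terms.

Answer: 300540195/67108864

Derivation:
S_32 takes values m ≡ 0 (mod 2) with |m| ≤ 32; P(S_32=m) = C(32,(32+m)/2)/2^32.
Total paths: 2^32 = 4294967296
Distribution: P(S=-32)=1/4294967296, P(S=-30)=32/4294967296, P(S=-28)=496/4294967296, P(S=-26)=4960/4294967296, P(S=-24)=35960/4294967296, P(S=-22)=201376/4294967296, P(S=-20)=906192/4294967296, P(S=-18)=3365856/4294967296, P(S=-16)=10518300/4294967296, P(S=-14)=28048800/4294967296, P(S=-12)=64512240/4294967296, P(S=-10)=129024480/4294967296, P(S=-8)=225792840/4294967296, P(S=-6)=347373600/4294967296, P(S=-4)=471435600/4294967296, P(S=-2)=565722720/4294967296, P(S=0)=601080390/4294967296, P(S=2)=565722720/4294967296, P(S=4)=471435600/4294967296, P(S=6)=347373600/4294967296, P(S=8)=225792840/4294967296, P(S=10)=129024480/4294967296, P(S=12)=64512240/4294967296, P(S=14)=28048800/4294967296, P(S=16)=10518300/4294967296, P(S=18)=3365856/4294967296, P(S=20)=906192/4294967296, P(S=22)=201376/4294967296, P(S=24)=35960/4294967296, P(S=26)=4960/4294967296, P(S=28)=496/4294967296, P(S=30)=32/4294967296, P(S=32)=1/4294967296
E[|S_32|] = Σ_m |m|·P(S_32=m) = 19234572480/4294967296 = 300540195/67108864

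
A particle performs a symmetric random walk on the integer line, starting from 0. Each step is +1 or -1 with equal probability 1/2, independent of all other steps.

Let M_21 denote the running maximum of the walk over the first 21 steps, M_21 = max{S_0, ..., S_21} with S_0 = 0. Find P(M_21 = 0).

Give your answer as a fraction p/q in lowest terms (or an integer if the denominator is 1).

Let M_21 = max(S_0,...,S_21). Use the reflection principle: for j ≥ 1, #{paths with M_21 ≥ j} = #{S_21 ≥ j} + #{S_21 ≥ j+1}.
P(M_21 ≥ 0) = 1 since S_0 = 0, so #{M_21 ≥ 0} = 2097152.
#{M_21 ≥ 1} = #{S_21 ≥ 1} + #{S_21 ≥ 2} = 1048576 + 695860 = 1744436.
#{M_21 = 0} = 2097152 - 1744436 = 352716.
P(M_21 = 0) = 352716/2097152 = 88179/524288

Answer: 88179/524288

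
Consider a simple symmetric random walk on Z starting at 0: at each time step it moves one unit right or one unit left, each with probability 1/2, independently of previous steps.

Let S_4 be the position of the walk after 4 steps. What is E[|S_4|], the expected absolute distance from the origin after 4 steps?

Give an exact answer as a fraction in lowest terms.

S_4 takes values m ≡ 0 (mod 2) with |m| ≤ 4; P(S_4=m) = C(4,(4+m)/2)/2^4.
Total paths: 2^4 = 16
Distribution: P(S=-4)=1/16, P(S=-2)=4/16, P(S=0)=6/16, P(S=2)=4/16, P(S=4)=1/16
E[|S_4|] = Σ_m |m|·P(S_4=m) = 24/16 = 3/2

Answer: 3/2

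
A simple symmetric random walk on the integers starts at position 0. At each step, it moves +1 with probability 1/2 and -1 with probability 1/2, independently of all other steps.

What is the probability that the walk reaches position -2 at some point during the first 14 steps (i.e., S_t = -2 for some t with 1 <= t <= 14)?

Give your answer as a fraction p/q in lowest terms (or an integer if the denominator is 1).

Answer: 9949/16384

Derivation:
Count via complement. Let g(t,s) = #length-t paths at position s with S_1..S_t all ≠ -2.
g(t,s) = g(t-1,s-1) + g(t-1,s+1) for s ≠ -2; g(t,-2) = 0.
t=0: g(0,0)=1
t=1: g(1,-1)=1 g(1,1)=1
t=2: g(2,0)=2 g(2,2)=1
t=3: g(3,-1)=2 g(3,1)=3 g(3,3)=1
t=4: g(4,0)=5 g(4,2)=4 g(4,4)=1
t=5: g(5,-1)=5 g(5,1)=9 g(5,3)=5 g(5,5)=1
t=6: g(6,0)=14 g(6,2)=14 g(6,4)=6 g(6,6)=1
t=7: g(7,-1)=14 g(7,1)=28 g(7,3)=20 g(7,5)=7 g(7,7)=1
t=8: g(8,0)=42 g(8,2)=48 g(8,4)=27 g(8,6)=8 g(8,8)=1
t=9: g(9,-1)=42 g(9,1)=90 g(9,3)=75 g(9,5)=35 g(9,7)=9 g(9,9)=1
t=10: g(10,0)=132 g(10,2)=165 g(10,4)=110 g(10,6)=44 g(10,8)=10 g(10,10)=1
t=11: g(11,-1)=132 g(11,1)=297 g(11,3)=275 g(11,5)=154 g(11,7)=54 g(11,9)=11 g(11,11)=1
t=12: g(12,0)=429 g(12,2)=572 g(12,4)=429 g(12,6)=208 g(12,8)=65 g(12,10)=12 g(12,12)=1
t=13: g(13,-1)=429 g(13,1)=1001 g(13,3)=1001 g(13,5)=637 g(13,7)=273 g(13,9)=77 g(13,11)=13 g(13,13)=1
t=14: g(14,0)=1430 g(14,2)=2002 g(14,4)=1638 g(14,6)=910 g(14,8)=350 g(14,10)=90 g(14,12)=14 g(14,14)=1
Paths never hitting -2: Σ_s g(14,s) = 6435
Paths hitting -2: 2^14 - 6435 = 9949
P = 9949/16384 = 9949/16384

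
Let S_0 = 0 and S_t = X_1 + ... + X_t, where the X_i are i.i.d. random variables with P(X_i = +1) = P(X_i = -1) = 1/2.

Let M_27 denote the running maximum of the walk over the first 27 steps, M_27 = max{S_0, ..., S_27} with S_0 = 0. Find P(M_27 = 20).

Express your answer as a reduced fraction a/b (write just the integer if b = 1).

Answer: 2925/134217728

Derivation:
Let M_27 = max(S_0,...,S_27). Use the reflection principle: for j ≥ 1, #{paths with M_27 ≥ j} = #{S_27 ≥ j} + #{S_27 ≥ j+1}.
By reflection, #{M_27 ≥ 20} = #{S_27 ≥ 20} + #{S_27 ≥ 21} = 3304 + 3304 = 6608.
#{M_27 ≥ 21} = #{S_27 ≥ 21} + #{S_27 ≥ 22} = 3304 + 379 = 3683.
#{M_27 = 20} = 6608 - 3683 = 2925.
P(M_27 = 20) = 2925/134217728 = 2925/134217728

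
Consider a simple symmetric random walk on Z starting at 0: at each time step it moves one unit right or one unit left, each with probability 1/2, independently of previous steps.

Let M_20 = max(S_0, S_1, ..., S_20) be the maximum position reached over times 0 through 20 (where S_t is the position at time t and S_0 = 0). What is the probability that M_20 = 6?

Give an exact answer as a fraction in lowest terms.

Answer: 4845/65536

Derivation:
Let M_20 = max(S_0,...,S_20). Use the reflection principle: for j ≥ 1, #{paths with M_20 ≥ j} = #{S_20 ≥ j} + #{S_20 ≥ j+1}.
By reflection, #{M_20 ≥ 6} = #{S_20 ≥ 6} + #{S_20 ≥ 7} = 137980 + 60460 = 198440.
#{M_20 ≥ 7} = #{S_20 ≥ 7} + #{S_20 ≥ 8} = 60460 + 60460 = 120920.
#{M_20 = 6} = 198440 - 120920 = 77520.
P(M_20 = 6) = 77520/1048576 = 4845/65536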